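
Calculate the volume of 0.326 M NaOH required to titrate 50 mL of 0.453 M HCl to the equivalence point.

At equivalence: moles acid = moles base. moles HCl = 0.453 × 50/1000 = 0.02265 mol. V_base = moles / 0.326 × 1000 = 69.5 mL.

V_{base} = 69.5 mL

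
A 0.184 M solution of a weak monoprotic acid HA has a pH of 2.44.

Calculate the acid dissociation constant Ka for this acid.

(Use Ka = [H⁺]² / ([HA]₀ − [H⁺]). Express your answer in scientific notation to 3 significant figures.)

[H⁺] = 10^(−pH) = 10^(−2.44) = 3.631e-03 M. For HA ⇌ H⁺ + A⁻, Ka = [H⁺][A⁻]/[HA] = [H⁺]² / ([HA]₀ − [H⁺]) = (3.631e-03)² / (0.184 − 3.631e-03) = 7.31e-05.

K_a = 7.31e-05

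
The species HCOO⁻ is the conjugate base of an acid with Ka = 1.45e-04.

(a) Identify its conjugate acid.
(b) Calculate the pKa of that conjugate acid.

(a) The conjugate acid is formed by adding one H⁺ to HCOO⁻, giving HCOOH. (b) pKa = -log(Ka) = -log(1.45e-04) = 3.84.

Conjugate acid: HCOOH; pK_a = 3.84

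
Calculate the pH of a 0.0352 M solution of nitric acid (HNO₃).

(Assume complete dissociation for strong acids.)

[H⁺] = 0.0352 M for strong acid. pH = -log[H⁺] = -log(0.0352)

pH = 1.45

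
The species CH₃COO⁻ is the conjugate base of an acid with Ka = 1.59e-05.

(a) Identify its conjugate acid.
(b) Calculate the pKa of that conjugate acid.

(a) The conjugate acid is formed by adding one H⁺ to CH₃COO⁻, giving CH₃COOH. (b) pKa = -log(Ka) = -log(1.59e-05) = 4.80.

Conjugate acid: CH₃COOH; pK_a = 4.80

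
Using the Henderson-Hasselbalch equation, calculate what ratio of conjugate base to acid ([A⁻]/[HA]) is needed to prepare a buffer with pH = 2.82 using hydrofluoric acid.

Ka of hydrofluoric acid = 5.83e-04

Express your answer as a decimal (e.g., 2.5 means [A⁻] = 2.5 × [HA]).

pKa = -log(5.83e-04) = 3.2343. pH = pKa + log([A⁻]/[HA]), so log([A⁻]/[HA]) = pH − pKa = 2.82 − 3.2343 = -0.4143. [A⁻]/[HA] = 10^(-0.4143) = 0.385

[A⁻]/[HA] = 0.385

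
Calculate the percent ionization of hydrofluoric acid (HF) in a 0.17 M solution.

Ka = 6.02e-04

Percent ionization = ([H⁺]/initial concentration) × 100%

Using Ka equilibrium: x² + Ka×x - Ka×C = 0. Solving: [H⁺] = 9.8198e-03. Percent = (9.8198e-03/0.17) × 100

Percent ionization = 5.78%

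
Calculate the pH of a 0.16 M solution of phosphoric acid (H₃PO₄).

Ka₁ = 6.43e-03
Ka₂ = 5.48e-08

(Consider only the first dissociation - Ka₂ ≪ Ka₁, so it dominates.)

First dissociation dominates. From Ka₁ = [H⁺][HA⁻]/[H₂A], x² + Ka₁·x − Ka₁·C = 0 with C = 0.16 M and Ka₁ = 6.43e-03. Solving: [H⁺] = (−Ka₁ + √(Ka₁² + 4·Ka₁·C)) / 2 = 2.9021e-02 M. pH = -log(2.9021e-02) = 1.54.

pH = 1.54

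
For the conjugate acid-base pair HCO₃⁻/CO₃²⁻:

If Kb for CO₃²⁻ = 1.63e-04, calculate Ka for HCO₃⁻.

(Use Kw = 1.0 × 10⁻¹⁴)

For a conjugate pair Ka × Kb = Kw, so Ka = Kw/Kb = 1.0 × 10⁻¹⁴ / 1.63e-04 = 6.13e-11.

K_a = 6.13e-11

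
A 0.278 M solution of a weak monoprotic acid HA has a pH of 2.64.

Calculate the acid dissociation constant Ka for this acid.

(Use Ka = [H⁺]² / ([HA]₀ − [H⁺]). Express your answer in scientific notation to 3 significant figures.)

[H⁺] = 10^(−pH) = 10^(−2.64) = 2.291e-03 M. For HA ⇌ H⁺ + A⁻, Ka = [H⁺][A⁻]/[HA] = [H⁺]² / ([HA]₀ − [H⁺]) = (2.291e-03)² / (0.278 − 2.291e-03) = 1.90e-05.

K_a = 1.90e-05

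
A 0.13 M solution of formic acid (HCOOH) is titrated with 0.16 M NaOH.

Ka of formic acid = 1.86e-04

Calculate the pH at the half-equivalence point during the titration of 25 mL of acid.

At half-equivalence [HA] = [A⁻], so Henderson-Hasselbalch gives pH = pKa = -log(1.86e-04) = 3.73.

pH = pKa = 3.73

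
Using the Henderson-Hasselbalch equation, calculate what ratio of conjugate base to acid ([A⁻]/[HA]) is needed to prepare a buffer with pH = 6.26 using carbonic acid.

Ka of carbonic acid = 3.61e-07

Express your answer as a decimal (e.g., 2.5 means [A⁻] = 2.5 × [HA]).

pKa = -log(3.61e-07) = 6.4425. pH = pKa + log([A⁻]/[HA]), so log([A⁻]/[HA]) = pH − pKa = 6.26 − 6.4425 = -0.1825. [A⁻]/[HA] = 10^(-0.1825) = 0.657

[A⁻]/[HA] = 0.657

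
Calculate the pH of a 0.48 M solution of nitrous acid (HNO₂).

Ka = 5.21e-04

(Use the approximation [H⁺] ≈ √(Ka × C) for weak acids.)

[H⁺] = √(Ka × C) = √(5.21e-04 × 0.48) = 1.5814e-02. pH = -log(1.5814e-02)

pH = 1.80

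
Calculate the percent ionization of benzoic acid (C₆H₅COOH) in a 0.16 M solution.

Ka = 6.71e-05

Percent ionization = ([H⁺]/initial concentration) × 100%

Using Ka equilibrium: x² + Ka×x - Ka×C = 0. Solving: [H⁺] = 3.2432e-03. Percent = (3.2432e-03/0.16) × 100

Percent ionization = 2.03%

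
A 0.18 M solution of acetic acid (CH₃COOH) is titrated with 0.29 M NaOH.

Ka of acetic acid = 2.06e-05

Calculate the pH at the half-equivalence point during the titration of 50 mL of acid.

At half-equivalence [HA] = [A⁻], so Henderson-Hasselbalch gives pH = pKa = -log(2.06e-05) = 4.69.

pH = pKa = 4.69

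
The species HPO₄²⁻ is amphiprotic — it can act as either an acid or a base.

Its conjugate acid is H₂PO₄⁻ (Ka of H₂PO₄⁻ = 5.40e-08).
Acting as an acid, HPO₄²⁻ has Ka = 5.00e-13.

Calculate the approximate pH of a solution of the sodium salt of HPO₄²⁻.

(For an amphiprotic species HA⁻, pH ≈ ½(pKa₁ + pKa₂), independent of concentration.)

pKa₁ = -log(5.40e-08) = 7.27; pKa₂ = -log(5.00e-13) = 12.30. For an amphiprotic species, pH ≈ ½(pKa₁ + pKa₂) = ½(7.27 + 12.30) = 9.78.

pH = 9.78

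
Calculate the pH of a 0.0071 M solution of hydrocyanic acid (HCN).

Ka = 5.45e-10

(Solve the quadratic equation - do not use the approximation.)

x² + Ka×x - Ka×C = 0. Using quadratic formula: [H⁺] = 1.9668e-06

pH = 5.71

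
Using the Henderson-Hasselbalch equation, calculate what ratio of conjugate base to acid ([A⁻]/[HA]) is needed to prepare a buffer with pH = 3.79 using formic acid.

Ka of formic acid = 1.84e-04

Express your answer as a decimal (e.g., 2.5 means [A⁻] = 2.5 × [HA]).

pKa = -log(1.84e-04) = 3.7352. pH = pKa + log([A⁻]/[HA]), so log([A⁻]/[HA]) = pH − pKa = 3.79 − 3.7352 = 0.0548. [A⁻]/[HA] = 10^(0.0548) = 1.13

[A⁻]/[HA] = 1.13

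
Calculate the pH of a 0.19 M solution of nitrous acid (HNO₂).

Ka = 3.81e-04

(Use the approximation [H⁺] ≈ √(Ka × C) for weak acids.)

[H⁺] = √(Ka × C) = √(3.81e-04 × 0.19) = 8.5082e-03. pH = -log(8.5082e-03)

pH = 2.07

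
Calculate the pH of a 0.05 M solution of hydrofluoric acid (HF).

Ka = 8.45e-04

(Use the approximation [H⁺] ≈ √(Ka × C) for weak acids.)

[H⁺] = √(Ka × C) = √(8.45e-04 × 0.05) = 6.5000e-03. pH = -log(6.5000e-03)

pH = 2.19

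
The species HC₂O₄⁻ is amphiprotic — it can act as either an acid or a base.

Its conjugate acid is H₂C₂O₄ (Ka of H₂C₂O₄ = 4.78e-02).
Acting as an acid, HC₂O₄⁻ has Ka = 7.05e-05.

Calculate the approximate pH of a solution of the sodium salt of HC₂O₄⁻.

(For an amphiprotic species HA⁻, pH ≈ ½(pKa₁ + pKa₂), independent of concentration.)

pKa₁ = -log(4.78e-02) = 1.32; pKa₂ = -log(7.05e-05) = 4.15. For an amphiprotic species, pH ≈ ½(pKa₁ + pKa₂) = ½(1.32 + 4.15) = 2.74.

pH = 2.74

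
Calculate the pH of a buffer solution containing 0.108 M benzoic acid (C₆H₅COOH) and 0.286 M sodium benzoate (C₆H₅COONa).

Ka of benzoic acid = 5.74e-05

pKa = -log(5.74e-05) = 4.24. pH = pKa + log([A⁻]/[HA]) = 4.24 + log(0.286/0.108)

pH = 4.66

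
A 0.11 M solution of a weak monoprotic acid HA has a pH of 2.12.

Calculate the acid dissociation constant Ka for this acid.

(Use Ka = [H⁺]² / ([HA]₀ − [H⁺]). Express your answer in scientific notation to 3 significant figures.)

[H⁺] = 10^(−pH) = 10^(−2.12) = 7.586e-03 M. For HA ⇌ H⁺ + A⁻, Ka = [H⁺][A⁻]/[HA] = [H⁺]² / ([HA]₀ − [H⁺]) = (7.586e-03)² / (0.11 − 7.586e-03) = 5.62e-04.

K_a = 5.62e-04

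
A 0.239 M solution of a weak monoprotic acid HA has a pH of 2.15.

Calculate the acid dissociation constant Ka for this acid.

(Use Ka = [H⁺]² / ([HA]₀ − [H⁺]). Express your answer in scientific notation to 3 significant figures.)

[H⁺] = 10^(−pH) = 10^(−2.15) = 7.079e-03 M. For HA ⇌ H⁺ + A⁻, Ka = [H⁺][A⁻]/[HA] = [H⁺]² / ([HA]₀ − [H⁺]) = (7.079e-03)² / (0.239 − 7.079e-03) = 2.16e-04.

K_a = 2.16e-04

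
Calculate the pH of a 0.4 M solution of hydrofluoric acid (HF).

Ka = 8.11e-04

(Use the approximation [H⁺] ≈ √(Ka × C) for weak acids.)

[H⁺] = √(Ka × C) = √(8.11e-04 × 0.4) = 1.8011e-02. pH = -log(1.8011e-02)

pH = 1.74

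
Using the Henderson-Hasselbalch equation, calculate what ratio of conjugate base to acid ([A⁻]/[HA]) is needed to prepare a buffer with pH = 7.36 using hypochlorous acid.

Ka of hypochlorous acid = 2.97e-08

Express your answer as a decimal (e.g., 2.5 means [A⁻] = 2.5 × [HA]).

pKa = -log(2.97e-08) = 7.5272. pH = pKa + log([A⁻]/[HA]), so log([A⁻]/[HA]) = pH − pKa = 7.36 − 7.5272 = -0.1672. [A⁻]/[HA] = 10^(-0.1672) = 0.680

[A⁻]/[HA] = 0.680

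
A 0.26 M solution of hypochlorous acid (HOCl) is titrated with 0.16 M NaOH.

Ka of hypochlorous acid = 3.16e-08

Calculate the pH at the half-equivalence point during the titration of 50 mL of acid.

At half-equivalence [HA] = [A⁻], so Henderson-Hasselbalch gives pH = pKa = -log(3.16e-08) = 7.50.

pH = pKa = 7.50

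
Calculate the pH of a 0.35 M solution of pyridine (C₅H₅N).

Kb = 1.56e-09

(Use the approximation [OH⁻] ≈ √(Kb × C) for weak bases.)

[OH⁻] = √(Kb × C) = √(1.56e-09 × 0.35) = 2.3367e-05. pOH = 4.63, pH = 14 - pOH

pH = 9.37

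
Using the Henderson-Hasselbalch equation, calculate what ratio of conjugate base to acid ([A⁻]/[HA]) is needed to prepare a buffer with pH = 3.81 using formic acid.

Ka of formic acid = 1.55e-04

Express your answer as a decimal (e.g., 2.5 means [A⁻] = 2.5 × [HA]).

pKa = -log(1.55e-04) = 3.8097. pH = pKa + log([A⁻]/[HA]), so log([A⁻]/[HA]) = pH − pKa = 3.81 − 3.8097 = 0.0003. [A⁻]/[HA] = 10^(0.0003) = 1.00

[A⁻]/[HA] = 1.00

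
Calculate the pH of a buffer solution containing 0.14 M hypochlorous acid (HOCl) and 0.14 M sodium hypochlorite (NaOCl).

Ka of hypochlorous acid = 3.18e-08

pKa = -log(3.18e-08) = 7.50. pH = pKa + log([A⁻]/[HA]) = 7.50 + log(0.14/0.14)

pH = 7.50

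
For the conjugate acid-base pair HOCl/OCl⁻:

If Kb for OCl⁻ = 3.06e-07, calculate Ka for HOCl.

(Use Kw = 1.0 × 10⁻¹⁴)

For a conjugate pair Ka × Kb = Kw, so Ka = Kw/Kb = 1.0 × 10⁻¹⁴ / 3.06e-07 = 3.27e-08.

K_a = 3.27e-08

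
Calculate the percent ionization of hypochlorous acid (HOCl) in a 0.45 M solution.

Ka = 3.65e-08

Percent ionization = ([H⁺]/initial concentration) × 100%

Using Ka equilibrium: x² + Ka×x - Ka×C = 0. Solving: [H⁺] = 1.2814e-04. Percent = (1.2814e-04/0.45) × 100

Percent ionization = 0.0285%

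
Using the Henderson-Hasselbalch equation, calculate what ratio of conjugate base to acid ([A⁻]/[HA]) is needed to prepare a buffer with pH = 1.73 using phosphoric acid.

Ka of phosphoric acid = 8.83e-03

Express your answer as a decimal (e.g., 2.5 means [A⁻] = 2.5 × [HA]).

pKa = -log(8.83e-03) = 2.0540. pH = pKa + log([A⁻]/[HA]), so log([A⁻]/[HA]) = pH − pKa = 1.73 − 2.0540 = -0.3240. [A⁻]/[HA] = 10^(-0.3240) = 0.474

[A⁻]/[HA] = 0.474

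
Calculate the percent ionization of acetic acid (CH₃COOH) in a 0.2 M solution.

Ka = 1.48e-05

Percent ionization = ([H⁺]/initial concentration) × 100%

Using Ka equilibrium: x² + Ka×x - Ka×C = 0. Solving: [H⁺] = 1.7131e-03. Percent = (1.7131e-03/0.2) × 100

Percent ionization = 0.857%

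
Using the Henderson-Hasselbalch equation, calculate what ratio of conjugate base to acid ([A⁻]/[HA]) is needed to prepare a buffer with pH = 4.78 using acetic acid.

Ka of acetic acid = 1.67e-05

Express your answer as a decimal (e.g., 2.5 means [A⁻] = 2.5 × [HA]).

pKa = -log(1.67e-05) = 4.7773. pH = pKa + log([A⁻]/[HA]), so log([A⁻]/[HA]) = pH − pKa = 4.78 − 4.7773 = 0.0027. [A⁻]/[HA] = 10^(0.0027) = 1.01

[A⁻]/[HA] = 1.01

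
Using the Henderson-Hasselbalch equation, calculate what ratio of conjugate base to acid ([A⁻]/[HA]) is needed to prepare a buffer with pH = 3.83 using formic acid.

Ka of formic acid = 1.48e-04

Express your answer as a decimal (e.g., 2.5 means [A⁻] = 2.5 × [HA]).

pKa = -log(1.48e-04) = 3.8297. pH = pKa + log([A⁻]/[HA]), so log([A⁻]/[HA]) = pH − pKa = 3.83 − 3.8297 = 0.0003. [A⁻]/[HA] = 10^(0.0003) = 1.00

[A⁻]/[HA] = 1.00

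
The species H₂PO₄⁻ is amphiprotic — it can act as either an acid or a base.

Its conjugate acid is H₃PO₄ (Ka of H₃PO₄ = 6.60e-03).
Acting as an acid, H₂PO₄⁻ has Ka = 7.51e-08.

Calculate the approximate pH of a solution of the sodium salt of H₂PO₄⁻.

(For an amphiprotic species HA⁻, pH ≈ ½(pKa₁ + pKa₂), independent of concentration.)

pKa₁ = -log(6.60e-03) = 2.18; pKa₂ = -log(7.51e-08) = 7.12. For an amphiprotic species, pH ≈ ½(pKa₁ + pKa₂) = ½(2.18 + 7.12) = 4.65.

pH = 4.65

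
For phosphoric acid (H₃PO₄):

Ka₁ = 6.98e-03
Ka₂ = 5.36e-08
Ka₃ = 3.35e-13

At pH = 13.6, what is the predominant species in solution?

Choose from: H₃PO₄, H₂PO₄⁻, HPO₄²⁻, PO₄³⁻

pKa₁ = 2.16, pKa₂ = 7.27, pKa₃ = 12.47. For a polyprotic acid the predominant species crosses at each pKa: below pKa_n the protonated form dominates, above it the deprotonated form does. At pH = 13.6, the predominant species is PO₄³⁻.

PO₄³⁻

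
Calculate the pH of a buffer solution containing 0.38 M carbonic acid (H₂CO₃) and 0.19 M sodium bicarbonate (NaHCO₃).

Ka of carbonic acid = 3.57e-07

pKa = -log(3.57e-07) = 6.45. pH = pKa + log([A⁻]/[HA]) = 6.45 + log(0.19/0.38)

pH = 6.15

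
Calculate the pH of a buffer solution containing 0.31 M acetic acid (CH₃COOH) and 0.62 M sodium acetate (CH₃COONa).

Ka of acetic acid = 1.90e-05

pKa = -log(1.90e-05) = 4.72. pH = pKa + log([A⁻]/[HA]) = 4.72 + log(0.62/0.31)

pH = 5.02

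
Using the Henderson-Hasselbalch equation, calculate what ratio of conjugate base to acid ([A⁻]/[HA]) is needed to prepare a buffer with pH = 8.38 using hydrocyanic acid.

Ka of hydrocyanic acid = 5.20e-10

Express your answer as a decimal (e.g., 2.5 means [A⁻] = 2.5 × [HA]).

pKa = -log(5.20e-10) = 9.2840. pH = pKa + log([A⁻]/[HA]), so log([A⁻]/[HA]) = pH − pKa = 8.38 − 9.2840 = -0.9040. [A⁻]/[HA] = 10^(-0.9040) = 0.125

[A⁻]/[HA] = 0.125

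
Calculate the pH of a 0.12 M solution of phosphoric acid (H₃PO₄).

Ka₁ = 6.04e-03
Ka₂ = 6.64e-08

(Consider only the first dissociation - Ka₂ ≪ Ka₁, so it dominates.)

First dissociation dominates. From Ka₁ = [H⁺][HA⁻]/[H₂A], x² + Ka₁·x − Ka₁·C = 0 with C = 0.12 M and Ka₁ = 6.04e-03. Solving: [H⁺] = (−Ka₁ + √(Ka₁² + 4·Ka₁·C)) / 2 = 2.4071e-02 M. pH = -log(2.4071e-02) = 1.62.

pH = 1.62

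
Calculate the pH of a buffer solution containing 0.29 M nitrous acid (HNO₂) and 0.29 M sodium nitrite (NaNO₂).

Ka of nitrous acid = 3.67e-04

pKa = -log(3.67e-04) = 3.44. pH = pKa + log([A⁻]/[HA]) = 3.44 + log(0.29/0.29)

pH = 3.44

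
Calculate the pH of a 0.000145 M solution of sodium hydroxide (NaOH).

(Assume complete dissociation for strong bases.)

[OH⁻] = 0.000145 M for strong base. pOH = -log[OH⁻] = 3.84, pH = 14 - pOH

pH = 10.16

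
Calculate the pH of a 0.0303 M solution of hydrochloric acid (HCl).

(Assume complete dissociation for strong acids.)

[H⁺] = 0.0303 M for strong acid. pH = -log[H⁺] = -log(0.0303)

pH = 1.52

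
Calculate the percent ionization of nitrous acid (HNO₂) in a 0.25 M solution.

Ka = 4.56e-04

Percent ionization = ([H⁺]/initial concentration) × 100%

Using Ka equilibrium: x² + Ka×x - Ka×C = 0. Solving: [H⁺] = 1.0452e-02. Percent = (1.0452e-02/0.25) × 100

Percent ionization = 4.18%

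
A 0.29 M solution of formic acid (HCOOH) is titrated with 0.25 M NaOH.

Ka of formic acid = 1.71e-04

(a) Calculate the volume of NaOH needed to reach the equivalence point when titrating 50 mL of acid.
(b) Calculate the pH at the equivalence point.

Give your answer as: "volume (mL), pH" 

moles acid = 0.29 × 50/1000 = 0.0145 mol; V_base = moles/0.25 × 1000 = 58.0 mL. At equivalence only the conjugate base is present: [A⁻] = 0.0145/0.108 = 1.3426e-01 M. Kb = Kw/Ka = 5.85e-11; [OH⁻] = √(Kb × [A⁻]) = 2.8020e-06; pOH = 5.55; pH = 14 - pOH = 8.45.

V = 58.0 mL, pH = 8.45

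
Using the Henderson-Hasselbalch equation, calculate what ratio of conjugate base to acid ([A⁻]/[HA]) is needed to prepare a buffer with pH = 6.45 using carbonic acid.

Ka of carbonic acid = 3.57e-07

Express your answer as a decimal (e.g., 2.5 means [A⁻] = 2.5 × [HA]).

pKa = -log(3.57e-07) = 6.4473. pH = pKa + log([A⁻]/[HA]), so log([A⁻]/[HA]) = pH − pKa = 6.45 − 6.4473 = 0.0027. [A⁻]/[HA] = 10^(0.0027) = 1.01

[A⁻]/[HA] = 1.01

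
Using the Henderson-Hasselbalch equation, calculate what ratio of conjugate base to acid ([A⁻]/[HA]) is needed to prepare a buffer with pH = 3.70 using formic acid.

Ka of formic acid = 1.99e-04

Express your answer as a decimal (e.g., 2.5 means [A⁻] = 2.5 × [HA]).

pKa = -log(1.99e-04) = 3.7011. pH = pKa + log([A⁻]/[HA]), so log([A⁻]/[HA]) = pH − pKa = 3.70 − 3.7011 = -0.0011. [A⁻]/[HA] = 10^(-0.0011) = 0.997

[A⁻]/[HA] = 0.997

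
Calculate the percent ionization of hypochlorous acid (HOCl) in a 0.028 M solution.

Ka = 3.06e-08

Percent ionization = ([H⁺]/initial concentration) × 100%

Using Ka equilibrium: x² + Ka×x - Ka×C = 0. Solving: [H⁺] = 2.9256e-05. Percent = (2.9256e-05/0.028) × 100

Percent ionization = 0.104%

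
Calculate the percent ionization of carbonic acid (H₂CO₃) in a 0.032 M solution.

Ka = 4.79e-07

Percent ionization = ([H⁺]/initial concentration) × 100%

Using Ka equilibrium: x² + Ka×x - Ka×C = 0. Solving: [H⁺] = 1.2357e-04. Percent = (1.2357e-04/0.032) × 100

Percent ionization = 0.386%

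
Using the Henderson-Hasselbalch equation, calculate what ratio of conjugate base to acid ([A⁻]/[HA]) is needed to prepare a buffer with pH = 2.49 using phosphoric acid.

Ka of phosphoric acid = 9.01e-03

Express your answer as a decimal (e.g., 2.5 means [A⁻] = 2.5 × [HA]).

pKa = -log(9.01e-03) = 2.0453. pH = pKa + log([A⁻]/[HA]), so log([A⁻]/[HA]) = pH − pKa = 2.49 − 2.0453 = 0.4447. [A⁻]/[HA] = 10^(0.4447) = 2.78

[A⁻]/[HA] = 2.78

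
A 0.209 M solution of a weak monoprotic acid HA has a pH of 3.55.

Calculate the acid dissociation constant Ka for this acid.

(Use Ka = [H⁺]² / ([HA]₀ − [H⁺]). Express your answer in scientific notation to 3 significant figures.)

[H⁺] = 10^(−pH) = 10^(−3.55) = 2.818e-04 M. For HA ⇌ H⁺ + A⁻, Ka = [H⁺][A⁻]/[HA] = [H⁺]² / ([HA]₀ − [H⁺]) = (2.818e-04)² / (0.209 − 2.818e-04) = 3.81e-07.

K_a = 3.81e-07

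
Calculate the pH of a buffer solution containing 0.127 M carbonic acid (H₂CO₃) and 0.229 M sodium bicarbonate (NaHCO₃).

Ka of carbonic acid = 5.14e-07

pKa = -log(5.14e-07) = 6.29. pH = pKa + log([A⁻]/[HA]) = 6.29 + log(0.229/0.127)

pH = 6.55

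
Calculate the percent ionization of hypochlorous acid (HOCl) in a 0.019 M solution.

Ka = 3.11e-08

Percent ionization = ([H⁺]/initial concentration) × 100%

Using Ka equilibrium: x² + Ka×x - Ka×C = 0. Solving: [H⁺] = 2.4293e-05. Percent = (2.4293e-05/0.019) × 100

Percent ionization = 0.128%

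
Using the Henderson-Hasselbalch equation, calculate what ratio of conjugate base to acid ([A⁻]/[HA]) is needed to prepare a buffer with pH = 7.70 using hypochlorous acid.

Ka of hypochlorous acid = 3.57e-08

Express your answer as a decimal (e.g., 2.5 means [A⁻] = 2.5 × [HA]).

pKa = -log(3.57e-08) = 7.4473. pH = pKa + log([A⁻]/[HA]), so log([A⁻]/[HA]) = pH − pKa = 7.70 − 7.4473 = 0.2527. [A⁻]/[HA] = 10^(0.2527) = 1.79

[A⁻]/[HA] = 1.79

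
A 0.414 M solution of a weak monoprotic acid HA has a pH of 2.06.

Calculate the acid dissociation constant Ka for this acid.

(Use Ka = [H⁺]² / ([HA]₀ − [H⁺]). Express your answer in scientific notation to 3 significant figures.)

[H⁺] = 10^(−pH) = 10^(−2.06) = 8.710e-03 M. For HA ⇌ H⁺ + A⁻, Ka = [H⁺][A⁻]/[HA] = [H⁺]² / ([HA]₀ − [H⁺]) = (8.710e-03)² / (0.414 − 8.710e-03) = 1.87e-04.

K_a = 1.87e-04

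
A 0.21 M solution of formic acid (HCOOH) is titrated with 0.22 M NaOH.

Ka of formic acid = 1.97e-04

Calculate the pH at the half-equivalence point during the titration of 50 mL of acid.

At half-equivalence [HA] = [A⁻], so Henderson-Hasselbalch gives pH = pKa = -log(1.97e-04) = 3.71.

pH = pKa = 3.71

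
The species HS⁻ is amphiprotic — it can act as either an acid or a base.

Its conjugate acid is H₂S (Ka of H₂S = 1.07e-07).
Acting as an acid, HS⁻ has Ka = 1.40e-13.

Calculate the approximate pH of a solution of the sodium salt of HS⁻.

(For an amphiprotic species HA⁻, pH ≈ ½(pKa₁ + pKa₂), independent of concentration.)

pKa₁ = -log(1.07e-07) = 6.97; pKa₂ = -log(1.40e-13) = 12.85. For an amphiprotic species, pH ≈ ½(pKa₁ + pKa₂) = ½(6.97 + 12.85) = 9.91.

pH = 9.91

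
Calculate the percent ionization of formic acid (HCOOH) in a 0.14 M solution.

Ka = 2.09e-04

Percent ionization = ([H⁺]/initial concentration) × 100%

Using Ka equilibrium: x² + Ka×x - Ka×C = 0. Solving: [H⁺] = 5.3058e-03. Percent = (5.3058e-03/0.14) × 100

Percent ionization = 3.79%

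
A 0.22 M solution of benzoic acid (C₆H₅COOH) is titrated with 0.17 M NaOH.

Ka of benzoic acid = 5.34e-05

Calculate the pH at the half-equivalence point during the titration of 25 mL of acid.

At half-equivalence [HA] = [A⁻], so Henderson-Hasselbalch gives pH = pKa = -log(5.34e-05) = 4.27.

pH = pKa = 4.27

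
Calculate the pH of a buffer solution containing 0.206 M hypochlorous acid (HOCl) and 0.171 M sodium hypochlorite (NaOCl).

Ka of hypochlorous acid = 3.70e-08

pKa = -log(3.70e-08) = 7.43. pH = pKa + log([A⁻]/[HA]) = 7.43 + log(0.171/0.206)

pH = 7.35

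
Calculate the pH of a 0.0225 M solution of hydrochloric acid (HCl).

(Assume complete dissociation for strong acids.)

[H⁺] = 0.0225 M for strong acid. pH = -log[H⁺] = -log(0.0225)

pH = 1.65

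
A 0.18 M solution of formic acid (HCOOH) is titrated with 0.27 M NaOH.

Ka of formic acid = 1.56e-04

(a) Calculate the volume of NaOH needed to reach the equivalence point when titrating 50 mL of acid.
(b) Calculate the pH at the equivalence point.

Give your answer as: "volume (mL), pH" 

moles acid = 0.18 × 50/1000 = 0.009 mol; V_base = moles/0.27 × 1000 = 33.3 mL. At equivalence only the conjugate base is present: [A⁻] = 0.009/0.083 = 1.0800e-01 M. Kb = Kw/Ka = 6.41e-11; [OH⁻] = √(Kb × [A⁻]) = 2.6312e-06; pOH = 5.58; pH = 14 - pOH = 8.42.

V = 33.3 mL, pH = 8.42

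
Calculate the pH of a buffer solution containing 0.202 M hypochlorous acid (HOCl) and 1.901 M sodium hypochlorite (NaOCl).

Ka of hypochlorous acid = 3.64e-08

pKa = -log(3.64e-08) = 7.44. pH = pKa + log([A⁻]/[HA]) = 7.44 + log(1.901/0.202)

pH = 8.41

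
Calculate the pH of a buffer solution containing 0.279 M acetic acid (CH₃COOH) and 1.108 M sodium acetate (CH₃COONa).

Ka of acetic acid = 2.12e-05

pKa = -log(2.12e-05) = 4.67. pH = pKa + log([A⁻]/[HA]) = 4.67 + log(1.108/0.279)

pH = 5.27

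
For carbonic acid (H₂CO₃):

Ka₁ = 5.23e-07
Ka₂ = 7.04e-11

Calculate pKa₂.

pKa₂ = -log(Ka₂) = -log(7.04e-11) = 10.15.

pK_{a2} = 10.15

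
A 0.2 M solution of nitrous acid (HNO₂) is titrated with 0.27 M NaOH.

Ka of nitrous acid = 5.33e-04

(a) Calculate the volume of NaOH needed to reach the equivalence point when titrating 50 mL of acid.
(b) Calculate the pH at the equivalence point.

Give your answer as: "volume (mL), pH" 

moles acid = 0.2 × 50/1000 = 0.01 mol; V_base = moles/0.27 × 1000 = 37.0 mL. At equivalence only the conjugate base is present: [A⁻] = 0.01/0.087 = 1.1489e-01 M. Kb = Kw/Ka = 1.88e-11; [OH⁻] = √(Kb × [A⁻]) = 1.4682e-06; pOH = 5.83; pH = 14 - pOH = 8.17.

V = 37.0 mL, pH = 8.17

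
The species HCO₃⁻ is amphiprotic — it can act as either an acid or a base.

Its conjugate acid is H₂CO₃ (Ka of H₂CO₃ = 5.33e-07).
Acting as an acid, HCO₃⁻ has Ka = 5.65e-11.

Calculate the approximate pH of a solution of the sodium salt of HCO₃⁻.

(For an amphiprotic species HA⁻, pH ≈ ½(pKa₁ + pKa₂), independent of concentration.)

pKa₁ = -log(5.33e-07) = 6.27; pKa₂ = -log(5.65e-11) = 10.25. For an amphiprotic species, pH ≈ ½(pKa₁ + pKa₂) = ½(6.27 + 10.25) = 8.26.

pH = 8.26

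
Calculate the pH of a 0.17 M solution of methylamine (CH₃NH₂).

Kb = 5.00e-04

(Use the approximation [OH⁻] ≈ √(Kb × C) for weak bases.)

[OH⁻] = √(Kb × C) = √(5.00e-04 × 0.17) = 9.2195e-03. pOH = 2.04, pH = 14 - pOH

pH = 11.96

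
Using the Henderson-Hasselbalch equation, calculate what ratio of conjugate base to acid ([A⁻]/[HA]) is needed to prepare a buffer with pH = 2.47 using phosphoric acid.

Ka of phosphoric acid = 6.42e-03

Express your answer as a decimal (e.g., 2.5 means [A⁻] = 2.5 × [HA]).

pKa = -log(6.42e-03) = 2.1925. pH = pKa + log([A⁻]/[HA]), so log([A⁻]/[HA]) = pH − pKa = 2.47 − 2.1925 = 0.2775. [A⁻]/[HA] = 10^(0.2775) = 1.89

[A⁻]/[HA] = 1.89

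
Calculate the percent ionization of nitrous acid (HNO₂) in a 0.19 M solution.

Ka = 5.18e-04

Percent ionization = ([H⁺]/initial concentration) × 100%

Using Ka equilibrium: x² + Ka×x - Ka×C = 0. Solving: [H⁺] = 9.6651e-03. Percent = (9.6651e-03/0.19) × 100

Percent ionization = 5.09%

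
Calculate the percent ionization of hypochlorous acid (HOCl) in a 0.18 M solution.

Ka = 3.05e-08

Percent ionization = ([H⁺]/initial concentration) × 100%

Using Ka equilibrium: x² + Ka×x - Ka×C = 0. Solving: [H⁺] = 7.4079e-05. Percent = (7.4079e-05/0.18) × 100

Percent ionization = 0.0412%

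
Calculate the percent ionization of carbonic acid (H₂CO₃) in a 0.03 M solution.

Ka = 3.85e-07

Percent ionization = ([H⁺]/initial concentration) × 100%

Using Ka equilibrium: x² + Ka×x - Ka×C = 0. Solving: [H⁺] = 1.0728e-04. Percent = (1.0728e-04/0.03) × 100

Percent ionization = 0.358%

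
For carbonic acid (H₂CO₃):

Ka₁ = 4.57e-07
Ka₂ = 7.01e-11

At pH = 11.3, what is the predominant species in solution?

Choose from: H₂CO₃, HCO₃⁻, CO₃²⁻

pKa₁ = 6.34, pKa₂ = 10.15. For a polyprotic acid the predominant species crosses at each pKa: below pKa_n the protonated form dominates, above it the deprotonated form does. At pH = 11.3, the predominant species is CO₃²⁻.

CO₃²⁻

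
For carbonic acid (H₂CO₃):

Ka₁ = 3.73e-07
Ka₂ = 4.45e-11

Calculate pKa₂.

pKa₂ = -log(Ka₂) = -log(4.45e-11) = 10.35.

pK_{a2} = 10.35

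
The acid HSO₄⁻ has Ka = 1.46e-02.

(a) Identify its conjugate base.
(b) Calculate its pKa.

(a) The conjugate base is formed by removing one H⁺ from HSO₄⁻, giving SO₄²⁻. (b) pKa = -log(Ka) = -log(1.46e-02) = 1.84.

Conjugate base: SO₄²⁻; pK_a = 1.84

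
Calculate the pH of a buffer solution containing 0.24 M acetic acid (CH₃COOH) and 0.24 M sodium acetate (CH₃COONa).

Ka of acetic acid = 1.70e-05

pKa = -log(1.70e-05) = 4.77. pH = pKa + log([A⁻]/[HA]) = 4.77 + log(0.24/0.24)

pH = 4.77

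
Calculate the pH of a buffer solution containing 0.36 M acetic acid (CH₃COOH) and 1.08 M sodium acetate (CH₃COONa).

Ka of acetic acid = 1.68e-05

pKa = -log(1.68e-05) = 4.77. pH = pKa + log([A⁻]/[HA]) = 4.77 + log(1.08/0.36)

pH = 5.25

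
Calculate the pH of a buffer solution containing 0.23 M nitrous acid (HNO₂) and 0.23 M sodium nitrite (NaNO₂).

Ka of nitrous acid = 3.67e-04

pKa = -log(3.67e-04) = 3.44. pH = pKa + log([A⁻]/[HA]) = 3.44 + log(0.23/0.23)

pH = 3.44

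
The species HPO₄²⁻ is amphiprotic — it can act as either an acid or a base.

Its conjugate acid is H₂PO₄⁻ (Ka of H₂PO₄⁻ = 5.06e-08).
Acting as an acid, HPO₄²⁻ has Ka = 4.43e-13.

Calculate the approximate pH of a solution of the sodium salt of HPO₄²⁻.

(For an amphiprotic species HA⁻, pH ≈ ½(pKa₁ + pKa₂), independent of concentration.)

pKa₁ = -log(5.06e-08) = 7.30; pKa₂ = -log(4.43e-13) = 12.35. For an amphiprotic species, pH ≈ ½(pKa₁ + pKa₂) = ½(7.30 + 12.35) = 9.82.

pH = 9.82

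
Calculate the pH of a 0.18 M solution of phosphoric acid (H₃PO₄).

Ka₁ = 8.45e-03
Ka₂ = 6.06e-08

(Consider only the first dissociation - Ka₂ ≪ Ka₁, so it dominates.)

First dissociation dominates. From Ka₁ = [H⁺][HA⁻]/[H₂A], x² + Ka₁·x − Ka₁·C = 0 with C = 0.18 M and Ka₁ = 8.45e-03. Solving: [H⁺] = (−Ka₁ + √(Ka₁² + 4·Ka₁·C)) / 2 = 3.5003e-02 M. pH = -log(3.5003e-02) = 1.46.

pH = 1.46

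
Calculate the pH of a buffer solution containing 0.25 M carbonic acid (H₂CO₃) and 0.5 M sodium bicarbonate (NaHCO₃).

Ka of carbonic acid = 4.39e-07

pKa = -log(4.39e-07) = 6.36. pH = pKa + log([A⁻]/[HA]) = 6.36 + log(0.5/0.25)

pH = 6.66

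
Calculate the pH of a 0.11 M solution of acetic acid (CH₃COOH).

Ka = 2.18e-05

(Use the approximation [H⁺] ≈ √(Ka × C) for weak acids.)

[H⁺] = √(Ka × C) = √(2.18e-05 × 0.11) = 1.5485e-03. pH = -log(1.5485e-03)

pH = 2.81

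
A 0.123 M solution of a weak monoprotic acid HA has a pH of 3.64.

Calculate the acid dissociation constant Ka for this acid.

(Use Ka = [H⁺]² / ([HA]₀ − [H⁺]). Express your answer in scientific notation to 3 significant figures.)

[H⁺] = 10^(−pH) = 10^(−3.64) = 2.291e-04 M. For HA ⇌ H⁺ + A⁻, Ka = [H⁺][A⁻]/[HA] = [H⁺]² / ([HA]₀ − [H⁺]) = (2.291e-04)² / (0.123 − 2.291e-04) = 4.27e-07.

K_a = 4.27e-07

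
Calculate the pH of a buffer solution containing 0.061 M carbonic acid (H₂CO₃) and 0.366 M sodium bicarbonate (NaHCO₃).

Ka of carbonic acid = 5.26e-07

pKa = -log(5.26e-07) = 6.28. pH = pKa + log([A⁻]/[HA]) = 6.28 + log(0.366/0.061)

pH = 7.06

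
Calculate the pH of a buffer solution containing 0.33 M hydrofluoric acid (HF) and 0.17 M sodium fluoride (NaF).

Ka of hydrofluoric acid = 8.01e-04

pKa = -log(8.01e-04) = 3.10. pH = pKa + log([A⁻]/[HA]) = 3.10 + log(0.17/0.33)

pH = 2.81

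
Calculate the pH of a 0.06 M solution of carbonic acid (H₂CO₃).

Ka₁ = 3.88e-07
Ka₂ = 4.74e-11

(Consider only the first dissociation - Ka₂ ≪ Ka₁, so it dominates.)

First dissociation dominates. From Ka₁ = [H⁺][HA⁻]/[H₂A], x² + Ka₁·x − Ka₁·C = 0 with C = 0.06 M and Ka₁ = 3.88e-07. Solving: [H⁺] = (−Ka₁ + √(Ka₁² + 4·Ka₁·C)) / 2 = 1.5238e-04 M. pH = -log(1.5238e-04) = 3.82.

pH = 3.82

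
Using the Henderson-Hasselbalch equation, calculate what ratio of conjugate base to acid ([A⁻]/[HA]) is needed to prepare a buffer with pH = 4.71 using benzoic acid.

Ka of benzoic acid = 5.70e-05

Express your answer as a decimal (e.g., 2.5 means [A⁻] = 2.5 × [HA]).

pKa = -log(5.70e-05) = 4.2441. pH = pKa + log([A⁻]/[HA]), so log([A⁻]/[HA]) = pH − pKa = 4.71 − 4.2441 = 0.4659. [A⁻]/[HA] = 10^(0.4659) = 2.92

[A⁻]/[HA] = 2.92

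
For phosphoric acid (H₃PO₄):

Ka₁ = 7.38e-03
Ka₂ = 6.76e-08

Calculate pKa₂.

pKa₂ = -log(Ka₂) = -log(6.76e-08) = 7.17.

pK_{a2} = 7.17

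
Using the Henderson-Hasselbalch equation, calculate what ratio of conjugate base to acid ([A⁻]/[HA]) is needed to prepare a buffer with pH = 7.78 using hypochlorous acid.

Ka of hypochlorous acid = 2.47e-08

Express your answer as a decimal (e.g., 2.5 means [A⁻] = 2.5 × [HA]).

pKa = -log(2.47e-08) = 7.6073. pH = pKa + log([A⁻]/[HA]), so log([A⁻]/[HA]) = pH − pKa = 7.78 − 7.6073 = 0.1727. [A⁻]/[HA] = 10^(0.1727) = 1.49

[A⁻]/[HA] = 1.49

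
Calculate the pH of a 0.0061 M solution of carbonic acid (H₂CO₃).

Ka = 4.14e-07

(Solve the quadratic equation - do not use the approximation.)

x² + Ka×x - Ka×C = 0. Using quadratic formula: [H⁺] = 5.0047e-05

pH = 4.30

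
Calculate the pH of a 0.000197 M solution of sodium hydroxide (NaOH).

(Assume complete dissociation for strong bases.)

[OH⁻] = 0.000197 M for strong base. pOH = -log[OH⁻] = 3.71, pH = 14 - pOH

pH = 10.29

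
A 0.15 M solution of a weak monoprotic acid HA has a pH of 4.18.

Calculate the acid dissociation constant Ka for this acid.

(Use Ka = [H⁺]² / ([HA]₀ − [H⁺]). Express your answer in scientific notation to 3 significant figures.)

[H⁺] = 10^(−pH) = 10^(−4.18) = 6.607e-05 M. For HA ⇌ H⁺ + A⁻, Ka = [H⁺][A⁻]/[HA] = [H⁺]² / ([HA]₀ − [H⁺]) = (6.607e-05)² / (0.15 − 6.607e-05) = 2.91e-08.

K_a = 2.91e-08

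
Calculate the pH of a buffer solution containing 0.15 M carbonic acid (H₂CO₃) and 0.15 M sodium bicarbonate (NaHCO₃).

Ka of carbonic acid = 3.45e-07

pKa = -log(3.45e-07) = 6.46. pH = pKa + log([A⁻]/[HA]) = 6.46 + log(0.15/0.15)

pH = 6.46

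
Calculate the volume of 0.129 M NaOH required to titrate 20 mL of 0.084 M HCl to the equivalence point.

At equivalence: moles acid = moles base. moles HCl = 0.084 × 20/1000 = 0.00168 mol. V_base = moles / 0.129 × 1000 = 13.0 mL.

V_{base} = 13.0 mL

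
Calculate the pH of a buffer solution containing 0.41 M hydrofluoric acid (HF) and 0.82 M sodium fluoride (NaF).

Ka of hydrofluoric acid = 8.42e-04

pKa = -log(8.42e-04) = 3.07. pH = pKa + log([A⁻]/[HA]) = 3.07 + log(0.82/0.41)

pH = 3.38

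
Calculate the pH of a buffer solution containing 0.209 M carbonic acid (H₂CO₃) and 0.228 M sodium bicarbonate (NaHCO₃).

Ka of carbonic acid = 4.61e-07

pKa = -log(4.61e-07) = 6.34. pH = pKa + log([A⁻]/[HA]) = 6.34 + log(0.228/0.209)

pH = 6.37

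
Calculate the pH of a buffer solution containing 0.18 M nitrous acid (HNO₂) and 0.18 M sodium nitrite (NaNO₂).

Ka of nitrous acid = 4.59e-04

pKa = -log(4.59e-04) = 3.34. pH = pKa + log([A⁻]/[HA]) = 3.34 + log(0.18/0.18)

pH = 3.34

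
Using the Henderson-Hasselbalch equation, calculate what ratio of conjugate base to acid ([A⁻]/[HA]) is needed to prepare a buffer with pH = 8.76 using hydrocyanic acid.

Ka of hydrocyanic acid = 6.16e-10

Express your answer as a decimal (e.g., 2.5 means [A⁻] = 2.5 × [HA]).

pKa = -log(6.16e-10) = 9.2104. pH = pKa + log([A⁻]/[HA]), so log([A⁻]/[HA]) = pH − pKa = 8.76 − 9.2104 = -0.4504. [A⁻]/[HA] = 10^(-0.4504) = 0.354

[A⁻]/[HA] = 0.354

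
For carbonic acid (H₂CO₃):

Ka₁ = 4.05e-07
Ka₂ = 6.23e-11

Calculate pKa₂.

pKa₂ = -log(Ka₂) = -log(6.23e-11) = 10.21.

pK_{a2} = 10.21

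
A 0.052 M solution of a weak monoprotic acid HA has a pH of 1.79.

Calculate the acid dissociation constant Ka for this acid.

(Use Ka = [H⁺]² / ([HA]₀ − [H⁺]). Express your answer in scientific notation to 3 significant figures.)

[H⁺] = 10^(−pH) = 10^(−1.79) = 1.622e-02 M. For HA ⇌ H⁺ + A⁻, Ka = [H⁺][A⁻]/[HA] = [H⁺]² / ([HA]₀ − [H⁺]) = (1.622e-02)² / (0.052 − 1.622e-02) = 7.35e-03.

K_a = 7.35e-03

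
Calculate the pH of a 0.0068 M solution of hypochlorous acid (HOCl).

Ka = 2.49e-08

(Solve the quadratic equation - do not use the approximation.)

x² + Ka×x - Ka×C = 0. Using quadratic formula: [H⁺] = 1.3000e-05

pH = 4.89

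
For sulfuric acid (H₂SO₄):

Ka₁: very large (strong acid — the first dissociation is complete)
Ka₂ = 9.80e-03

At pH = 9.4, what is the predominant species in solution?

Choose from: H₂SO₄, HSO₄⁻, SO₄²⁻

The first dissociation is complete, so H₂SO₄ itself is never the predominant species in water; pKa₂ = -log(9.80e-03) = 2.01. For a polyprotic acid the predominant species crosses at each pKa: below pKa_n the protonated form dominates, above it the deprotonated form does. At pH = 9.4, the predominant species is SO₄²⁻.

SO₄²⁻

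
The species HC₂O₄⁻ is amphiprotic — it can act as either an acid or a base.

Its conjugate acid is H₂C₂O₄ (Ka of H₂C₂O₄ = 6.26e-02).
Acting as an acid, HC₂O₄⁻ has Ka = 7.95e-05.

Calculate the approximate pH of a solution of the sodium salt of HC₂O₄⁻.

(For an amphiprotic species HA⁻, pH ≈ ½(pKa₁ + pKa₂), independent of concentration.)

pKa₁ = -log(6.26e-02) = 1.20; pKa₂ = -log(7.95e-05) = 4.10. For an amphiprotic species, pH ≈ ½(pKa₁ + pKa₂) = ½(1.20 + 4.10) = 2.65.

pH = 2.65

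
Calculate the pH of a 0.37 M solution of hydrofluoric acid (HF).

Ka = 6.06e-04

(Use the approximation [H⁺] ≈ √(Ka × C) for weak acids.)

[H⁺] = √(Ka × C) = √(6.06e-04 × 0.37) = 1.4974e-02. pH = -log(1.4974e-02)

pH = 1.82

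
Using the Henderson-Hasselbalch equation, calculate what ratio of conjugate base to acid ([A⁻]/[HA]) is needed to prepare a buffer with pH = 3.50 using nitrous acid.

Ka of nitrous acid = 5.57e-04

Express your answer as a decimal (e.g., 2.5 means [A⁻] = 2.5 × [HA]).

pKa = -log(5.57e-04) = 3.2541. pH = pKa + log([A⁻]/[HA]), so log([A⁻]/[HA]) = pH − pKa = 3.50 − 3.2541 = 0.2459. [A⁻]/[HA] = 10^(0.2459) = 1.76

[A⁻]/[HA] = 1.76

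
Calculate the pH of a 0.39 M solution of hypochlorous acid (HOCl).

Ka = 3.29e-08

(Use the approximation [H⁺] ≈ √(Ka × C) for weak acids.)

[H⁺] = √(Ka × C) = √(3.29e-08 × 0.39) = 1.1327e-04. pH = -log(1.1327e-04)

pH = 3.95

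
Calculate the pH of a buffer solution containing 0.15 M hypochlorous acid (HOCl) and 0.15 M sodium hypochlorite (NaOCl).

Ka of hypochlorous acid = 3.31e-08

pKa = -log(3.31e-08) = 7.48. pH = pKa + log([A⁻]/[HA]) = 7.48 + log(0.15/0.15)

pH = 7.48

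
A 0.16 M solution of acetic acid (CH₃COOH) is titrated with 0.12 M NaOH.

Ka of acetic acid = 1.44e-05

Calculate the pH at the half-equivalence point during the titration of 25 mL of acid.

At half-equivalence [HA] = [A⁻], so Henderson-Hasselbalch gives pH = pKa = -log(1.44e-05) = 4.84.

pH = pKa = 4.84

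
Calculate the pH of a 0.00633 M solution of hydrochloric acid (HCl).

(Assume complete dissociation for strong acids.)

[H⁺] = 0.00633 M for strong acid. pH = -log[H⁺] = -log(0.00633)

pH = 2.20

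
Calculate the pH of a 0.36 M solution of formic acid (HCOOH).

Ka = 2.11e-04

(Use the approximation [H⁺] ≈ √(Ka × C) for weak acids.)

[H⁺] = √(Ka × C) = √(2.11e-04 × 0.36) = 8.7155e-03. pH = -log(8.7155e-03)

pH = 2.06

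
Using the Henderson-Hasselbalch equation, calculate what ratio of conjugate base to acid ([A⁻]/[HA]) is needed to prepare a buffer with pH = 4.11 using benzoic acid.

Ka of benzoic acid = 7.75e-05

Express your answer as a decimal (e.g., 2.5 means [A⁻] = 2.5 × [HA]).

pKa = -log(7.75e-05) = 4.1107. pH = pKa + log([A⁻]/[HA]), so log([A⁻]/[HA]) = pH − pKa = 4.11 − 4.1107 = -0.0007. [A⁻]/[HA] = 10^(-0.0007) = 0.998

[A⁻]/[HA] = 0.998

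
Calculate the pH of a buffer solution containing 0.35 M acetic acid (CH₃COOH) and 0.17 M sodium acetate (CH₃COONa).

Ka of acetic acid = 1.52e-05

pKa = -log(1.52e-05) = 4.82. pH = pKa + log([A⁻]/[HA]) = 4.82 + log(0.17/0.35)

pH = 4.50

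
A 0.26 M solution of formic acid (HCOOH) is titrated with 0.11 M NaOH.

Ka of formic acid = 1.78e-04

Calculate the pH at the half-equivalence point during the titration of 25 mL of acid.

At half-equivalence [HA] = [A⁻], so Henderson-Hasselbalch gives pH = pKa = -log(1.78e-04) = 3.75.

pH = pKa = 3.75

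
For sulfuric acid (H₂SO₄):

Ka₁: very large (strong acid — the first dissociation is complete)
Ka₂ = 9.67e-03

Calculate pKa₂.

pKa₂ = -log(Ka₂) = -log(9.67e-03) = 2.01.

pK_{a2} = 2.01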